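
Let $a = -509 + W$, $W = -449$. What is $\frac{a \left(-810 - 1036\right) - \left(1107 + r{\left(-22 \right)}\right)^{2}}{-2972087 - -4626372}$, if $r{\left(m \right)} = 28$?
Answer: $\frac{480243}{1654285} \approx 0.2903$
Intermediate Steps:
$a = -958$ ($a = -509 - 449 = -958$)
$\frac{a \left(-810 - 1036\right) - \left(1107 + r{\left(-22 \right)}\right)^{2}}{-2972087 - -4626372} = \frac{- 958 \left(-810 - 1036\right) - \left(1107 + 28\right)^{2}}{-2972087 - -4626372} = \frac{\left(-958\right) \left(-1846\right) - 1135^{2}}{-2972087 + 4626372} = \frac{1768468 - 1288225}{1654285} = \left(1768468 - 1288225\right) \frac{1}{1654285} = 480243 \cdot \frac{1}{1654285} = \frac{480243}{1654285}$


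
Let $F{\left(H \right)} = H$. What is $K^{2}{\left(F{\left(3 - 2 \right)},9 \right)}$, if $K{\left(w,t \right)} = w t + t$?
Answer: $324$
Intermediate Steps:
$K{\left(w,t \right)} = t + t w$ ($K{\left(w,t \right)} = t w + t = t + t w$)
$K^{2}{\left(F{\left(3 - 2 \right)},9 \right)} = \left(9 \left(1 + \left(3 - 2\right)\right)\right)^{2} = \left(9 \left(1 + 1\right)\right)^{2} = \left(9 \cdot 2\right)^{2} = 18^{2} = 324$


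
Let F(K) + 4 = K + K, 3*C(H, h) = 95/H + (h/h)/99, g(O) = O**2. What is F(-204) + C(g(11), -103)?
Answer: -1345138/3267 ≈ -411.73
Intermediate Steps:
C(H, h) = 1/297 + 95/(3*H) (C(H, h) = (95/H + (h/h)/99)/3 = (95/H + 1*(1/99))/3 = (95/H + 1/99)/3 = (1/99 + 95/H)/3 = 1/297 + 95/(3*H))
F(K) = -4 + 2*K (F(K) = -4 + (K + K) = -4 + 2*K)
F(-204) + C(g(11), -103) = (-4 + 2*(-204)) + (9405 + 11**2)/(297*(11**2)) = (-4 - 408) + (1/297)*(9405 + 121)/121 = -412 + (1/297)*(1/121)*9526 = -412 + 866/3267 = -1345138/3267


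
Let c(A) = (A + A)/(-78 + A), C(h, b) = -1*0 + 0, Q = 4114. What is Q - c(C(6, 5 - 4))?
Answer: 4114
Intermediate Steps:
C(h, b) = 0 (C(h, b) = 0 + 0 = 0)
c(A) = 2*A/(-78 + A) (c(A) = (2*A)/(-78 + A) = 2*A/(-78 + A))
Q - c(C(6, 5 - 4)) = 4114 - 2*0/(-78 + 0) = 4114 - 2*0/(-78) = 4114 - 2*0*(-1)/78 = 4114 - 1*0 = 4114 + 0 = 4114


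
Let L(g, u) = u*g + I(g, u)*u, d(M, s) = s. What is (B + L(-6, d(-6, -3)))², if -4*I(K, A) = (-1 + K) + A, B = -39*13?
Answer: 986049/4 ≈ 2.4651e+5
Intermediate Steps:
B = -507
I(K, A) = ¼ - A/4 - K/4 (I(K, A) = -((-1 + K) + A)/4 = -(-1 + A + K)/4 = ¼ - A/4 - K/4)
L(g, u) = g*u + u*(¼ - g/4 - u/4) (L(g, u) = u*g + (¼ - u/4 - g/4)*u = g*u + (¼ - g/4 - u/4)*u = g*u + u*(¼ - g/4 - u/4))
(B + L(-6, d(-6, -3)))² = (-507 + (¼)*(-3)*(1 - 1*(-3) + 3*(-6)))² = (-507 + (¼)*(-3)*(1 + 3 - 18))² = (-507 + (¼)*(-3)*(-14))² = (-507 + 21/2)² = (-993/2)² = 986049/4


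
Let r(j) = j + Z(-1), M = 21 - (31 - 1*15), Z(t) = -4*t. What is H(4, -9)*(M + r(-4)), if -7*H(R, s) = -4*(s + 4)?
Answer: -100/7 ≈ -14.286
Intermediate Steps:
H(R, s) = 16/7 + 4*s/7 (H(R, s) = -(-4)*(s + 4)/7 = -(-4)*(4 + s)/7 = -(-16 - 4*s)/7 = 16/7 + 4*s/7)
M = 5 (M = 21 - (31 - 15) = 21 - 1*16 = 21 - 16 = 5)
r(j) = 4 + j (r(j) = j - 4*(-1) = j + 4 = 4 + j)
H(4, -9)*(M + r(-4)) = (16/7 + (4/7)*(-9))*(5 + (4 - 4)) = (16/7 - 36/7)*(5 + 0) = -20/7*5 = -100/7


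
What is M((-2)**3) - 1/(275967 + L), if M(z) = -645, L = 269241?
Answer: -351659161/545208 ≈ -645.00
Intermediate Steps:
M((-2)**3) - 1/(275967 + L) = -645 - 1/(275967 + 269241) = -645 - 1/545208 = -351659161/545208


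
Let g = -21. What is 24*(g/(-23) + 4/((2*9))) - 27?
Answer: 17/69 ≈ 0.24638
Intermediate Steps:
24*(g/(-23) + 4/((2*9))) - 27 = 24*(-21/(-23) + 4/((2*9))) - 27 = 24*(-21*(-1/23) + 4/18) - 27 = 24*(21/23 + 4*(1/18)) - 27 = 24*(21/23 + 2/9) - 27 = 24*(235/207) - 27 = 1880/69 - 27 = 17/69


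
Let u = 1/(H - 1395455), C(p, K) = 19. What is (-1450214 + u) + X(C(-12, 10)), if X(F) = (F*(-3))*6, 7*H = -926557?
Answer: -15513322176559/10694742 ≈ -1.4506e+6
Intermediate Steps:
H = -926557/7 (H = (⅐)*(-926557) = -926557/7 ≈ -1.3237e+5)
u = -7/10694742 (u = 1/(-926557/7 - 1395455) = 1/(-10694742/7) = -7/10694742 ≈ -6.5453e-7)
X(F) = -18*F (X(F) = -3*F*6 = -18*F)
(-1450214 + u) + X(C(-12, 10)) = (-1450214 - 7/10694742) - 18*19 = -15509664574795/10694742 - 342 = -15513322176559/10694742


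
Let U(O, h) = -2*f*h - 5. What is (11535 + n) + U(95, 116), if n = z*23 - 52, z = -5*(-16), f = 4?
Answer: 12390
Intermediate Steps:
z = 80
U(O, h) = -5 - 8*h (U(O, h) = -8*h - 5 = -5 - 8*h)
n = 1788 (n = 80*23 - 52 = 1840 - 52 = 1788)
(11535 + n) + U(95, 116) = (11535 + 1788) + (-5 - 8*116) = 13323 + (-5 - 928) = 13323 - 933 = 12390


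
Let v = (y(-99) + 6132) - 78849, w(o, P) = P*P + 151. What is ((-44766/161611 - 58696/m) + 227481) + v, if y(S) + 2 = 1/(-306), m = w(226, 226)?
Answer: 35641741299417269/230302462662 ≈ 1.5476e+5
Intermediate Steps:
w(o, P) = 151 + P² (w(o, P) = P² + 151 = 151 + P²)
m = 51227 (m = 151 + 226² = 151 + 51076 = 51227)
y(S) = -613/306 (y(S) = -2 + 1/(-306) = -2 - 1/306 = -613/306)
v = -22252015/306 (v = (-613/306 + 6132) - 78849 = 1875779/306 - 78849 = -22252015/306 ≈ -72719.)
((-44766/161611 - 58696/m) + 227481) + v = ((-44766/161611 - 58696/51227) + 227481) - 22252015/306 = ((-44766*1/161611 - 58696*1/51227) + 227481) - 22252015/306 = ((-44766/161611 - 5336/4657) + 227481) - 22252015/306 = (-1070831558/752622427 + 227481) - 22252015/306 = 171206231484829/752622427 - 22252015/306 = 35641741299417269/230302462662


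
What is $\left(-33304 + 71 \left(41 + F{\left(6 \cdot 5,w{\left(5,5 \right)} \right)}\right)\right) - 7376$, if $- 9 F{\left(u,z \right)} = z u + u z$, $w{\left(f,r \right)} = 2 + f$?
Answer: $- \frac{123247}{3} \approx -41082.0$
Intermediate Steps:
$F{\left(u,z \right)} = - \frac{2 u z}{9}$ ($F{\left(u,z \right)} = - \frac{z u + u z}{9} = - \frac{u z + u z}{9} = - \frac{2 u z}{9}$)
$\left(-33304 + 71 \left(41 + F{\left(6 \cdot 5,w{\left(5,5 \right)} \right)}\right)\right) - 7376 = \left(-33304 + 71 \left(41 - \frac{2 \cdot 6 \cdot 5 \left(2 + 5\right)}{9}\right)\right) - 7376 = \left(-33304 + 71 \left(41 - \frac{20}{3} \cdot 7\right)\right) - 7376 = \left(-33304 + 71 \left(41 - \frac{140}{3}\right)\right) - 7376 = \left(-33304 + 71 \left(- \frac{17}{3}\right)\right) - 7376 = \left(-33304 - \frac{1207}{3}\right) - 7376 = - \frac{101119}{3} - 7376 = - \frac{123247}{3}$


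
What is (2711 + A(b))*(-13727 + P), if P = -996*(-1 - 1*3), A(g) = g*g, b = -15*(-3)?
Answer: -46142848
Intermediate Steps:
b = 45
A(g) = g²
P = 3984 (P = -996*(-1 - 3) = -996*(-4) = -332*(-12) = 3984)
(2711 + A(b))*(-13727 + P) = (2711 + 45²)*(-13727 + 3984) = (2711 + 2025)*(-9743) = 4736*(-9743) = -46142848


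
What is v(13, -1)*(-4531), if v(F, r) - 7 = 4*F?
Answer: -267329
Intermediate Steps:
v(F, r) = 7 + 4*F
v(13, -1)*(-4531) = (7 + 4*13)*(-4531) = (7 + 52)*(-4531) = 59*(-4531) = -267329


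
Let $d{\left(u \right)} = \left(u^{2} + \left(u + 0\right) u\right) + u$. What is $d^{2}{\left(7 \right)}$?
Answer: $11025$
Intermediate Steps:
$d{\left(u \right)} = u + 2 u^{2}$ ($d{\left(u \right)} = \left(u^{2} + u u\right) + u = \left(u^{2} + u^{2}\right) + u = 2 u^{2} + u = u + 2 u^{2}$)
$d^{2}{\left(7 \right)} = \left(7 \left(1 + 2 \cdot 7\right)\right)^{2} = \left(7 \left(1 + 14\right)\right)^{2} = \left(7 \cdot 15\right)^{2} = 105^{2} = 11025$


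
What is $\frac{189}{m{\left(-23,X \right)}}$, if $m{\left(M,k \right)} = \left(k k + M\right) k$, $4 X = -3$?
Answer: $\frac{4032}{359} \approx 11.231$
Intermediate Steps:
$X = - \frac{3}{4}$ ($X = \frac{1}{4} \left(-3\right) = - \frac{3}{4} \approx -0.75$)
$m{\left(M,k \right)} = k \left(M + k^{2}\right)$ ($m{\left(M,k \right)} = \left(k^{2} + M\right) k = \left(M + k^{2}\right) k = k \left(M + k^{2}\right)$)
$\frac{189}{m{\left(-23,X \right)}} = \frac{189}{\left(- \frac{3}{4}\right) \left(-23 + \left(- \frac{3}{4}\right)^{2}\right)} = \frac{189}{\left(- \frac{3}{4}\right) \left(-23 + \frac{9}{16}\right)} = \frac{189}{\left(- \frac{3}{4}\right) \left(- \frac{359}{16}\right)} = \frac{189}{\frac{1077}{64}} = 189 \cdot \frac{64}{1077} = \frac{4032}{359}$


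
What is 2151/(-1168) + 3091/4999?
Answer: -7142561/5838832 ≈ -1.2233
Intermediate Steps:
2151/(-1168) + 3091/4999 = 2151*(-1/1168) + 3091*(1/4999) = -2151/1168 + 3091/4999 = -7142561/5838832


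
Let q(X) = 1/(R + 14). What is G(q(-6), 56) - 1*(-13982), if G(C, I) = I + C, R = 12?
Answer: 364989/26 ≈ 14038.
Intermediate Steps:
q(X) = 1/26 (q(X) = 1/(12 + 14) = 1/26)
G(C, I) = C + I
G(q(-6), 56) - 1*(-13982) = (1/26 + 56) - 1*(-13982) = 1457/26 + 13982 = 364989/26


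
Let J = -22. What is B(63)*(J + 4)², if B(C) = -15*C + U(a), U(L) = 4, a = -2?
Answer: -304884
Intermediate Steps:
B(C) = 4 - 15*C (B(C) = -15*C + 4 = 4 - 15*C)
B(63)*(J + 4)² = (4 - 15*63)*(-22 + 4)² = (4 - 945)*(-18)² = -941*324 = -304884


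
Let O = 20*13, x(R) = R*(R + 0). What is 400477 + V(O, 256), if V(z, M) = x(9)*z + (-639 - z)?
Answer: 420638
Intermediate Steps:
x(R) = R**2 (x(R) = R*R = R**2)
O = 260
V(z, M) = -639 + 80*z (V(z, M) = 9**2*z + (-639 - z) = 81*z + (-639 - z) = -639 + 80*z)
400477 + V(O, 256) = 400477 + (-639 + 80*260) = 400477 + (-639 + 20800) = 400477 + 20161 = 420638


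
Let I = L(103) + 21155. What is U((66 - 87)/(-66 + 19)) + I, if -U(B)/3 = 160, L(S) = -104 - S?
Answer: 20468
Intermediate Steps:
U(B) = -480 (U(B) = -3*160 = -480)
I = 20948 (I = (-104 - 1*103) + 21155 = (-104 - 103) + 21155 = -207 + 21155 = 20948)
U((66 - 87)/(-66 + 19)) + I = -480 + 20948 = 20468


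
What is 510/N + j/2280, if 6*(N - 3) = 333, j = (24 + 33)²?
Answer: 15823/1560 ≈ 10.143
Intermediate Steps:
j = 3249 (j = 57² = 3249)
N = 117/2 (N = 3 + (⅙)*333 = 3 + 111/2 = 117/2 ≈ 58.500)
510/N + j/2280 = 510/(117/2) + 3249/2280 = 510*(2/117) + 3249*(1/2280) = 340/39 + 57/40 = 15823/1560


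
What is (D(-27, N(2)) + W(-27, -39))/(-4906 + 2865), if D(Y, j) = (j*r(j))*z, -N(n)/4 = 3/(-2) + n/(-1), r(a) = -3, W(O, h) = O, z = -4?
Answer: -141/2041 ≈ -0.069084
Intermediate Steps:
N(n) = 6 + 4*n (N(n) = -4*(3/(-2) + n/(-1)) = -4*(3*(-½) + n*(-1)) = -4*(-3/2 - n) = 6 + 4*n)
D(Y, j) = 12*j (D(Y, j) = (j*(-3))*(-4) = -3*j*(-4) = 12*j)
(D(-27, N(2)) + W(-27, -39))/(-4906 + 2865) = (12*(6 + 4*2) - 27)/(-4906 + 2865) = (12*(6 + 8) - 27)/(-2041) = (12*14 - 27)*(-1/2041) = (168 - 27)*(-1/2041) = 141*(-1/2041) = -141/2041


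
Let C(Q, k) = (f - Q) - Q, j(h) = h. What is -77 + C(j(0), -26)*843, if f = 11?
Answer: 9196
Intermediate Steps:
C(Q, k) = 11 - 2*Q (C(Q, k) = (11 - Q) - Q = 11 - 2*Q)
-77 + C(j(0), -26)*843 = -77 + (11 - 2*0)*843 = -77 + (11 + 0)*843 = -77 + 11*843 = -77 + 9273 = 9196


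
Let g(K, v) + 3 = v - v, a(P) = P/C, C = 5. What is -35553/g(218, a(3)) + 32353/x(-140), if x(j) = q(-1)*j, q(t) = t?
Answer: 1691493/140 ≈ 12082.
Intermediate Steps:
x(j) = -j
a(P) = P/5
g(K, v) = -3 (g(K, v) = -3 + (v - v) = -3 + 0 = -3)
-35553/g(218, a(3)) + 32353/x(-140) = -35553/(-3) + 32353/((-1*(-140))) = -35553*(-1/3) + 32353/140 = 11851 + 32353*(1/140) = 11851 + 32353/140 = 1691493/140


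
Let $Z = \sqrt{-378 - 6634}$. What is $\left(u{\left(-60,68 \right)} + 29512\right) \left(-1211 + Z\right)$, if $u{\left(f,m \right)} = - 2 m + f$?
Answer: $-35501676 + 58632 i \sqrt{1753} \approx -3.5502 \cdot 10^{7} + 2.4549 \cdot 10^{6} i$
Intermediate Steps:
$u{\left(f,m \right)} = f - 2 m$
$Z = 2 i \sqrt{1753}$ ($Z = \sqrt{-7012} = 2 i \sqrt{1753} \approx 83.738 i$)
$\left(u{\left(-60,68 \right)} + 29512\right) \left(-1211 + Z\right) = \left(\left(-60 - 136\right) + 29512\right) \left(-1211 + 2 i \sqrt{1753}\right) = \left(-196 + 29512\right) \left(-1211 + 2 i \sqrt{1753}\right) = 29316 \left(-1211 + 2 i \sqrt{1753}\right) = -35501676 + 58632 i \sqrt{1753}$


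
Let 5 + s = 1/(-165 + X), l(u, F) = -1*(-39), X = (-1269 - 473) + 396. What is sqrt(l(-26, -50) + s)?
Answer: sqrt(77624603)/1511 ≈ 5.8309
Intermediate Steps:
X = -1346 (X = -1742 + 396 = -1346)
l(u, F) = 39
s = -7556/1511 (s = -5 + 1/(-165 - 1346) = -5 + 1/(-1511) = -5 - 1/1511 = -7556/1511 ≈ -5.0007)
sqrt(l(-26, -50) + s) = sqrt(39 - 7556/1511) = sqrt(51373/1511) = sqrt(77624603)/1511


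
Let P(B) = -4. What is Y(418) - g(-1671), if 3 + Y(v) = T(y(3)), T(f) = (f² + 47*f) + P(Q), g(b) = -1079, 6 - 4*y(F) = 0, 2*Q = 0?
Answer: 4579/4 ≈ 1144.8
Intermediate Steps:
Q = 0 (Q = (½)*0 = 0)
y(F) = 3/2 (y(F) = 3/2 - ¼*0 = 3/2 + 0 = 3/2)
T(f) = -4 + f² + 47*f (T(f) = (f² + 47*f) - 4 = -4 + f² + 47*f)
Y(v) = 263/4 (Y(v) = -3 + (-4 + (3/2)² + 47*(3/2)) = -3 + (-4 + 9/4 + 141/2) = -3 + 275/4 = 263/4)
Y(418) - g(-1671) = 263/4 - 1*(-1079) = 263/4 + 1079 = 4579/4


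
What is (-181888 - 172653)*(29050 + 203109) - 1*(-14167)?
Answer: -82309869852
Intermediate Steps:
(-181888 - 172653)*(29050 + 203109) - 1*(-14167) = -354541*232159 + 14167 = -82309884019 + 14167 = -82309869852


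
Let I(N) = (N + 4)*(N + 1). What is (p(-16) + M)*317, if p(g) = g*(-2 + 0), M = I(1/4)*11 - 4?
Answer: 438411/16 ≈ 27401.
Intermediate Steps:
I(N) = (1 + N)*(4 + N) (I(N) = (4 + N)*(1 + N) = (1 + N)*(4 + N))
M = 871/16 (M = (4 + (1/4)² + 5/4)*11 - 4 = (4 + (¼)² + 5*(¼))*11 - 4 = (4 + 1/16 + 5/4)*11 - 4 = (85/16)*11 - 4 = 935/16 - 4 = 871/16 ≈ 54.438)
p(g) = -2*g (p(g) = g*(-2) = -2*g)
(p(-16) + M)*317 = (-2*(-16) + 871/16)*317 = (32 + 871/16)*317 = (1383/16)*317 = 438411/16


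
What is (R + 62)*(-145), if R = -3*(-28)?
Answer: -21170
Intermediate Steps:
R = 84
(R + 62)*(-145) = (84 + 62)*(-145) = 146*(-145) = -21170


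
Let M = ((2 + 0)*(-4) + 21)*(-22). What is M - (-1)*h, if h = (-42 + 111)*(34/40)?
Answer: -4547/20 ≈ -227.35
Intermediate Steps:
h = 1173/20 (h = 69*(34*(1/40)) = 69*(17/20) = 1173/20 ≈ 58.650)
M = -286 (M = (2*(-4) + 21)*(-22) = (-8 + 21)*(-22) = 13*(-22) = -286)
M - (-1)*h = -286 - (-1)*1173/20 = -286 - 1*(-1173/20) = -286 + 1173/20 = -4547/20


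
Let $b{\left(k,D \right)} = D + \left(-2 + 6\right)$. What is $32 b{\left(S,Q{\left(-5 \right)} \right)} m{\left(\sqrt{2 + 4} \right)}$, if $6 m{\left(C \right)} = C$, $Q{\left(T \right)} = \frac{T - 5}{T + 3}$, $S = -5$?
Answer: $48 \sqrt{6} \approx 117.58$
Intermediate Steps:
$Q{\left(T \right)} = \frac{-5 + T}{3 + T}$
$m{\left(C \right)} = \frac{C}{6}$
$b{\left(k,D \right)} = 4 + D$ ($b{\left(k,D \right)} = D + 4 = 4 + D$)
$32 b{\left(S,Q{\left(-5 \right)} \right)} m{\left(\sqrt{2 + 4} \right)} = 32 \left(4 + \frac{-5 - 5}{3 - 5}\right) \frac{\sqrt{2 + 4}}{6} = 32 \left(4 + \frac{1}{-2} \left(-10\right)\right) \frac{\sqrt{6}}{6} = 32 \left(4 - -5\right) \frac{\sqrt{6}}{6} = 32 \left(4 + 5\right) \frac{\sqrt{6}}{6} = 32 \cdot 9 \frac{\sqrt{6}}{6} = 288 \frac{\sqrt{6}}{6} = 48 \sqrt{6}$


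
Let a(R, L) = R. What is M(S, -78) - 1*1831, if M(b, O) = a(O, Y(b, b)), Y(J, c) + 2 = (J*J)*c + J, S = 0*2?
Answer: -1909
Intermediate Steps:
S = 0
Y(J, c) = -2 + J + c*J**2 (Y(J, c) = -2 + ((J*J)*c + J) = -2 + (J**2*c + J) = -2 + (c*J**2 + J) = -2 + (J + c*J**2) = -2 + J + c*J**2)
M(b, O) = O
M(S, -78) - 1*1831 = -78 - 1*1831 = -78 - 1831 = -1909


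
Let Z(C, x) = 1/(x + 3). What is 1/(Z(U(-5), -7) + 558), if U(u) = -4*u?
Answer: 4/2231 ≈ 0.0017929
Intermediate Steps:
Z(C, x) = 1/(3 + x)
1/(Z(U(-5), -7) + 558) = 1/(1/(3 - 7) + 558) = 1/(1/(-4) + 558) = 1/(-¼ + 558) = 1/(2231/4) = 4/2231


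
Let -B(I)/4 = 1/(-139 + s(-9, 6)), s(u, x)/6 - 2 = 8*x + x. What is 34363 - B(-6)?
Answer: 6769515/197 ≈ 34363.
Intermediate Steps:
s(u, x) = 12 + 54*x (s(u, x) = 12 + 6*(8*x + x) = 12 + 6*(9*x) = 12 + 54*x)
B(I) = -4/197 (B(I) = -4/(-139 + (12 + 54*6)) = -4/(-139 + (12 + 324)) = -4/(-139 + 336) = -4/197)
34363 - B(-6) = 34363 - 1*(-4/197) = 34363 + 4/197 = 6769515/197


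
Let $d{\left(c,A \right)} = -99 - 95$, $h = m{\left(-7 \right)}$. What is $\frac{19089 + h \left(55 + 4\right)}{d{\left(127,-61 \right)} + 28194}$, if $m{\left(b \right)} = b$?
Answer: $\frac{667}{1000} \approx 0.667$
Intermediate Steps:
$h = -7$
$d{\left(c,A \right)} = -194$
$\frac{19089 + h \left(55 + 4\right)}{d{\left(127,-61 \right)} + 28194} = \frac{19089 - 7 \left(55 + 4\right)}{-194 + 28194} = \frac{19089 - 413}{28000} = \left(19089 - 413\right) \frac{1}{28000} = 18676 \cdot \frac{1}{28000} = \frac{667}{1000}$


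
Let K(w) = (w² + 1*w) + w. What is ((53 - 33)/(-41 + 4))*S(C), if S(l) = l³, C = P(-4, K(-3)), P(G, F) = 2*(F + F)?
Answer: -34560/37 ≈ -934.05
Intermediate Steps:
K(w) = w² + 2*w (K(w) = (w² + w) + w = (w + w²) + w = w² + 2*w)
P(G, F) = 4*F (P(G, F) = 2*(2*F) = 4*F)
C = 12 (C = 4*(-3*(2 - 3)) = 4*(-3*(-1)) = 4*3 = 12)
((53 - 33)/(-41 + 4))*S(C) = ((53 - 33)/(-41 + 4))*12³ = (20/(-37))*1728 = (20*(-1/37))*1728 = -20/37*1728 = -34560/37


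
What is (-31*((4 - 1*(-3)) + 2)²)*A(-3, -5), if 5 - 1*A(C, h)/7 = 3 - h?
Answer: 52731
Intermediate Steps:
A(C, h) = 14 + 7*h (A(C, h) = 35 - 7*(3 - h) = 35 + (-21 + 7*h) = 14 + 7*h)
(-31*((4 - 1*(-3)) + 2)²)*A(-3, -5) = (-31*((4 - 1*(-3)) + 2)²)*(14 + 7*(-5)) = (-31*((4 + 3) + 2)²)*(14 - 35) = -31*(7 + 2)²*(-21) = -31*9²*(-21) = -31*81*(-21) = -2511*(-21) = 52731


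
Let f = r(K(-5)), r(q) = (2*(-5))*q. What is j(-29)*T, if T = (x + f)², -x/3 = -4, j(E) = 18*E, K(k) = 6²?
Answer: -63216288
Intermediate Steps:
K(k) = 36
r(q) = -10*q
f = -360 (f = -10*36 = -360)
x = 12 (x = -3*(-4) = 12)
T = 121104 (T = (12 - 360)² = (-348)² = 121104)
j(-29)*T = (18*(-29))*121104 = -522*121104 = -63216288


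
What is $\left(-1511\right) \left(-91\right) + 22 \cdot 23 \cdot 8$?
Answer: $141549$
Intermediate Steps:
$\left(-1511\right) \left(-91\right) + 22 \cdot 23 \cdot 8 = 137501 + 506 \cdot 8 = 137501 + 4048 = 141549$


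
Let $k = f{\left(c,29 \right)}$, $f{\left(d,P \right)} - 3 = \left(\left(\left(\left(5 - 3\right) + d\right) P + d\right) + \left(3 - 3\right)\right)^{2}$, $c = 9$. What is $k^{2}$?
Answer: $11574962569$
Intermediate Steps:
$f{\left(d,P \right)} = 3 + \left(d + P \left(2 + d\right)\right)^{2}$ ($f{\left(d,P \right)} = 3 + \left(\left(\left(\left(5 - 3\right) + d\right) P + d\right) + \left(3 - 3\right)\right)^{2} = 3 + \left(\left(\left(2 + d\right) P + d\right) + 0\right)^{2} = 3 + \left(\left(P \left(2 + d\right) + d\right) + 0\right)^{2} = 3 + \left(\left(d + P \left(2 + d\right)\right) + 0\right)^{2} = 3 + \left(d + P \left(2 + d\right)\right)^{2}$)
$k = 107587$ ($k = 3 + \left(9 + 2 \cdot 29 + 29 \cdot 9\right)^{2} = 3 + \left(9 + 58 + 261\right)^{2} = 3 + 328^{2} = 3 + 107584 = 107587$)
$k^{2} = 107587^{2} = 11574962569$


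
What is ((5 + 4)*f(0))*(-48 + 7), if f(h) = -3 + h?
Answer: 1107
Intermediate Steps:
((5 + 4)*f(0))*(-48 + 7) = ((5 + 4)*(-3 + 0))*(-48 + 7) = (9*(-3))*(-41) = -27*(-41) = 1107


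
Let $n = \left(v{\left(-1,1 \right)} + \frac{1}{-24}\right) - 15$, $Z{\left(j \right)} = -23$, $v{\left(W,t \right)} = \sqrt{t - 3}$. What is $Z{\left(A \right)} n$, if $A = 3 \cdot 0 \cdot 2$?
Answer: $\frac{8303}{24} - 23 i \sqrt{2} \approx 345.96 - 32.527 i$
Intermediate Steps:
$v{\left(W,t \right)} = \sqrt{-3 + t}$
$A = 0$ ($A = 0 \cdot 2 = 0$)
$n = - \frac{361}{24} + i \sqrt{2}$ ($n = \left(\sqrt{-3 + 1} + \frac{1}{-24}\right) - 15 = \left(\sqrt{-2} - \frac{1}{24}\right) - 15 = \left(i \sqrt{2} - \frac{1}{24}\right) - 15 = \left(- \frac{1}{24} + i \sqrt{2}\right) - 15 = - \frac{361}{24} + i \sqrt{2} \approx -15.042 + 1.4142 i$)
$Z{\left(A \right)} n = - 23 \left(- \frac{361}{24} + i \sqrt{2}\right) = \frac{8303}{24} - 23 i \sqrt{2}$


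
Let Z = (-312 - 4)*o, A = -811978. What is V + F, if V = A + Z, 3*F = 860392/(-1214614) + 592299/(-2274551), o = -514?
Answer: -2691787042020538723/4144052232471 ≈ -6.4955e+5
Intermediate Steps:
Z = 162424 (Z = (-312 - 4)*(-514) = -316*(-514) = 162424)
F = -1338210070789/4144052232471 (F = (860392/(-1214614) + 592299/(-2274551))/3 = (860392*(-1/1214614) + 592299*(-1/2274551))/3 = (-430196/607307 - 592299/2274551)/3 = (⅓)*(-1338210070789/1381350744157) = -1338210070789/4144052232471 ≈ -0.32292)
V = -649554 (V = -811978 + 162424 = -649554)
V + F = -649554 - 1338210070789/4144052232471 = -2691787042020538723/4144052232471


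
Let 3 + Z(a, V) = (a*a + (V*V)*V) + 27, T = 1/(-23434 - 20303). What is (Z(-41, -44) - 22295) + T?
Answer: -4626237439/43737 ≈ -1.0577e+5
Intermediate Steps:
T = -1/43737 (T = 1/(-43737) = -1/43737 ≈ -2.2864e-5)
Z(a, V) = 24 + V³ + a² (Z(a, V) = -3 + ((a*a + (V*V)*V) + 27) = -3 + ((a² + V²*V) + 27) = -3 + ((a² + V³) + 27) = -3 + ((V³ + a²) + 27) = -3 + (27 + V³ + a²) = 24 + V³ + a²)
(Z(-41, -44) - 22295) + T = ((24 + (-44)³ + (-41)²) - 22295) - 1/43737 = ((24 - 85184 + 1681) - 22295) - 1/43737 = (-83479 - 22295) - 1/43737 = -105774 - 1/43737 = -4626237439/43737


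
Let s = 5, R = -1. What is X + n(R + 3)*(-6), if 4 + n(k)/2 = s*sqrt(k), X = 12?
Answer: 60 - 60*sqrt(2) ≈ -24.853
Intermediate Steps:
n(k) = -8 + 10*sqrt(k) (n(k) = -8 + 2*(5*sqrt(k)) = -8 + 10*sqrt(k))
X + n(R + 3)*(-6) = 12 + (-8 + 10*sqrt(-1 + 3))*(-6) = 12 + (-8 + 10*sqrt(2))*(-6) = 12 + (48 - 60*sqrt(2)) = 60 - 60*sqrt(2)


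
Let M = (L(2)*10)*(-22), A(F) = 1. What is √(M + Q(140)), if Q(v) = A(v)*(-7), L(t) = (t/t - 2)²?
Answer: I*√227 ≈ 15.067*I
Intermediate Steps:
L(t) = 1 (L(t) = (1 - 2)² = (-1)² = 1)
Q(v) = -7 (Q(v) = 1*(-7) = -7)
M = -220 (M = (1*10)*(-22) = 10*(-22) = -220)
√(M + Q(140)) = √(-220 - 7) = √(-227) = I*√227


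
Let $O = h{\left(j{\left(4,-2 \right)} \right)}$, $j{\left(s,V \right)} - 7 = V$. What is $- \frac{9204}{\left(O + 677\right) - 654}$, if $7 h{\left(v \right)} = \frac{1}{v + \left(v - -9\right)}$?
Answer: $- \frac{102011}{255} \approx -400.04$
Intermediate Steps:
$j{\left(s,V \right)} = 7 + V$
$h{\left(v \right)} = \frac{1}{7 \left(9 + 2 v\right)}$ ($h{\left(v \right)} = \frac{1}{7 \left(v + \left(v - -9\right)\right)} = \frac{1}{7 \left(v + \left(v + 9\right)\right)} = \frac{1}{7 \left(v + \left(9 + v\right)\right)} = \frac{1}{7 \left(9 + 2 v\right)}$)
$O = \frac{1}{133}$ ($O = \frac{1}{7 \left(9 + 2 \left(7 - 2\right)\right)} = \frac{1}{7 \left(9 + 2 \cdot 5\right)} = \frac{1}{7 \left(9 + 10\right)} = \frac{1}{7 \cdot 19} = \frac{1}{7} \cdot \frac{1}{19} = \frac{1}{133} \approx 0.0075188$)
$- \frac{9204}{\left(O + 677\right) - 654} = - \frac{9204}{\left(\frac{1}{133} + 677\right) - 654} = - \frac{9204}{\frac{90042}{133} - 654} = - \frac{9204}{\frac{3060}{133}} = \left(-9204\right) \frac{133}{3060} = - \frac{102011}{255}$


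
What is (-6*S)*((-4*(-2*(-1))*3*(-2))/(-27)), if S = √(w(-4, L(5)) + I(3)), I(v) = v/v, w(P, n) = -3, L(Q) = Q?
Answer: 32*I*√2/3 ≈ 15.085*I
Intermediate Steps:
I(v) = 1
S = I*√2 (S = √(-3 + 1) = √(-2) = I*√2 ≈ 1.4142*I)
(-6*S)*((-4*(-2*(-1))*3*(-2))/(-27)) = (-6*I*√2)*((-4*(-2*(-1))*3*(-2))/(-27)) = (-6*I*√2)*((-8*3*(-2))*(-1/27)) = (-6*I*√2)*((-4*6*(-2))*(-1/27)) = (-6*I*√2)*(-24*(-2)*(-1/27)) = (-6*I*√2)*(48*(-1/27)) = -6*I*√2*(-16/9) = 32*I*√2/3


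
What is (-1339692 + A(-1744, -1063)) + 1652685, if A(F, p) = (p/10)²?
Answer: 32429269/100 ≈ 3.2429e+5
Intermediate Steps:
A(F, p) = p²/100 (A(F, p) = (p*(⅒))² = (p/10)² = p²/100)
(-1339692 + A(-1744, -1063)) + 1652685 = (-1339692 + (1/100)*(-1063)²) + 1652685 = (-1339692 + (1/100)*1129969) + 1652685 = (-1339692 + 1129969/100) + 1652685 = -132839231/100 + 1652685 = 32429269/100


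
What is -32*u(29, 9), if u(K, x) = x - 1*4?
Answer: -160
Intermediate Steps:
u(K, x) = -4 + x (u(K, x) = x - 4 = -4 + x)
-32*u(29, 9) = -32*(-4 + 9) = -32*5 = -160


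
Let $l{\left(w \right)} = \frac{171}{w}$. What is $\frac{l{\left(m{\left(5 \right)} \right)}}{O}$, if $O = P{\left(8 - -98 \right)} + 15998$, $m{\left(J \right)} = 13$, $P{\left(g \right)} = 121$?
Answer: $\frac{19}{23283} \approx 0.00081605$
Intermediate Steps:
$O = 16119$ ($O = 121 + 15998 = 16119$)
$\frac{l{\left(m{\left(5 \right)} \right)}}{O} = \frac{171 \cdot \frac{1}{13}}{16119} = 171 \cdot \frac{1}{13} \cdot \frac{1}{16119} = \frac{171}{13} \cdot \frac{1}{16119} = \frac{19}{23283}$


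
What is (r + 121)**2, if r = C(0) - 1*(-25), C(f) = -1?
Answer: 21025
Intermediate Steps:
r = 24 (r = -1 - 1*(-25) = -1 + 25 = 24)
(r + 121)**2 = (24 + 121)**2 = 145**2 = 21025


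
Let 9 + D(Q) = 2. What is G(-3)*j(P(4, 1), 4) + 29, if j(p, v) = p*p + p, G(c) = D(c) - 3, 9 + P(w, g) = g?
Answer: -531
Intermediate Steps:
D(Q) = -7 (D(Q) = -9 + 2 = -7)
P(w, g) = -9 + g
G(c) = -10 (G(c) = -7 - 3 = -10)
j(p, v) = p + p² (j(p, v) = p² + p = p + p²)
G(-3)*j(P(4, 1), 4) + 29 = -10*(-9 + 1)*(1 + (-9 + 1)) + 29 = -(-80)*(1 - 8) + 29 = -(-80)*(-7) + 29 = -10*56 + 29 = -560 + 29 = -531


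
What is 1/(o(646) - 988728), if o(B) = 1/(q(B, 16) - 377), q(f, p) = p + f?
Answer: -285/281787479 ≈ -1.0114e-6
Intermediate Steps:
q(f, p) = f + p
o(B) = 1/(-361 + B) (o(B) = 1/((B + 16) - 377) = 1/((16 + B) - 377) = 1/(-361 + B))
1/(o(646) - 988728) = 1/(1/(-361 + 646) - 988728) = 1/(1/285 - 988728) = 1/(-281787479/285) = -285/281787479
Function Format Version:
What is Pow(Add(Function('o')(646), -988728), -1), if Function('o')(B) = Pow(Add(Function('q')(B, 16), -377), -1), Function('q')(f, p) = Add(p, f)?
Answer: Rational(-285, 281787479) ≈ -1.0114e-6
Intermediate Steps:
Function('q')(f, p) = Add(f, p)
Function('o')(B) = Pow(Add(-361, B), -1) (Function('o')(B) = Pow(Add(Add(B, 16), -377), -1) = Pow(Add(Add(16, B), -377), -1) = Pow(Add(-361, B), -1))
Pow(Add(Function('o')(646), -988728), -1) = Pow(Add(Pow(Add(-361, 646), -1), -988728), -1) = Pow(Add(Pow(285, -1), -988728), -1) = Pow(Add(Rational(1, 285), -988728), -1) = Pow(Rational(-281787479, 285), -1) = Rational(-285, 281787479)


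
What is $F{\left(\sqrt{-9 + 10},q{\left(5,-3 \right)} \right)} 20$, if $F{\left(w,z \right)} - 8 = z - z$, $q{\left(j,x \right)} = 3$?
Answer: $160$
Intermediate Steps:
$F{\left(w,z \right)} = 8$ ($F{\left(w,z \right)} = 8 + \left(z - z\right) = 8 + 0 = 8$)
$F{\left(\sqrt{-9 + 10},q{\left(5,-3 \right)} \right)} 20 = 8 \cdot 20 = 160$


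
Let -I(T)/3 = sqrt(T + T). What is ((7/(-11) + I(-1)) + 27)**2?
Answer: 81922/121 - 1740*I*sqrt(2)/11 ≈ 677.04 - 223.7*I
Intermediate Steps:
I(T) = -3*sqrt(2)*sqrt(T) (I(T) = -3*sqrt(T + T) = -3*sqrt(2)*sqrt(T))
((7/(-11) + I(-1)) + 27)**2 = ((7/(-11) - 3*sqrt(2)*sqrt(-1)) + 27)**2 = ((7*(-1/11) - 3*sqrt(2)*I) + 27)**2 = ((-7/11 - 3*I*sqrt(2)) + 27)**2 = (290/11 - 3*I*sqrt(2))**2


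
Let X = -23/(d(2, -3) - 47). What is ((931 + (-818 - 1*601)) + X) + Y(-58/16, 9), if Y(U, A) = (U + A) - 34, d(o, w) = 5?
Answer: -86701/168 ≈ -516.08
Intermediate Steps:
X = 23/42 (X = -23/(5 - 47) = -23/(-42) = -23*(-1/42) = 23/42 ≈ 0.54762)
Y(U, A) = -34 + A + U (Y(U, A) = (A + U) - 34 = -34 + A + U)
((931 + (-818 - 1*601)) + X) + Y(-58/16, 9) = ((931 + (-818 - 1*601)) + 23/42) + (-34 + 9 - 58/16) = ((931 + (-818 - 601)) + 23/42) + (-34 + 9 - 58*1/16) = ((931 - 1419) + 23/42) + (-34 + 9 - 29/8) = (-488 + 23/42) - 229/8 = -20473/42 - 229/8 = -86701/168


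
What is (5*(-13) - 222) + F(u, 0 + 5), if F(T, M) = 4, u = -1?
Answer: -283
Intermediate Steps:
(5*(-13) - 222) + F(u, 0 + 5) = (5*(-13) - 222) + 4 = (-65 - 222) + 4 = -287 + 4 = -283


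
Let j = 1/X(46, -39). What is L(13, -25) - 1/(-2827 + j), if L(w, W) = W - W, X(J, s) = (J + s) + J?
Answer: 53/149830 ≈ 0.00035373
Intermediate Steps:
X(J, s) = s + 2*J
L(w, W) = 0
j = 1/53 (j = 1/(-39 + 2*46) = 1/(-39 + 92) = 1/53 ≈ 0.018868)
L(13, -25) - 1/(-2827 + j) = 0 - 1/(-2827 + 1/53) = 0 - 1/(-149830/53) = 0 - 1*(-53/149830) = 0 + 53/149830 = 53/149830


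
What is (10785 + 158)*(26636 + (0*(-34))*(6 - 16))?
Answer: 291477748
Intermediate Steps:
(10785 + 158)*(26636 + (0*(-34))*(6 - 16)) = 10943*(26636 + 0*(-10)) = 10943*(26636 + 0) = 10943*26636 = 291477748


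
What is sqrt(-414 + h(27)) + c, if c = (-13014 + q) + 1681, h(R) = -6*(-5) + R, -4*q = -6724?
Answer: -9652 + I*sqrt(357) ≈ -9652.0 + 18.894*I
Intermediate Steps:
q = 1681 (q = -1/4*(-6724) = 1681)
h(R) = 30 + R
c = -9652 (c = (-13014 + 1681) + 1681 = -11333 + 1681 = -9652)
sqrt(-414 + h(27)) + c = sqrt(-414 + (30 + 27)) - 9652 = sqrt(-414 + 57) - 9652 = sqrt(-357) - 9652 = I*sqrt(357) - 9652 = -9652 + I*sqrt(357)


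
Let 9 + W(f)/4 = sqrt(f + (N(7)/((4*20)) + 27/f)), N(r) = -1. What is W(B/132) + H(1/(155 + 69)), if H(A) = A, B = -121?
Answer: -8063/224 + 7*I*sqrt(270105)/165 ≈ -35.996 + 22.049*I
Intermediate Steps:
W(f) = -36 + 4*sqrt(-1/80 + f + 27/f) (W(f) = -36 + 4*sqrt(f + (-1/(4*20) + 27/f)) = -36 + 4*sqrt(f + (-1/80 + 27/f)) = -36 + 4*sqrt(-1/80 + f + 27/f))
W(B/132) + H(1/(155 + 69)) = (-36 + sqrt(-5 + 400*(-121/132) + 10800/((-121/132)))/5) + 1/(155 + 69) = (-36 + sqrt(-5 + 400*(-121*1/132) + 10800/((-121*1/132)))/5) + 1/224 = (-36 + sqrt(-5 + 400*(-11/12) + 10800/(-11/12))/5) + 1/224 = (-36 + sqrt(-5 - 1100/3 + 10800*(-12/11))/5) + 1/224 = (-36 + sqrt(-5 - 1100/3 - 129600/11)/5) + 1/224 = (-36 + sqrt(-401065/33)/5) + 1/224 = (-36 + (7*I*sqrt(270105)/33)/5) + 1/224 = (-36 + 7*I*sqrt(270105)/165) + 1/224 = -8063/224 + 7*I*sqrt(270105)/165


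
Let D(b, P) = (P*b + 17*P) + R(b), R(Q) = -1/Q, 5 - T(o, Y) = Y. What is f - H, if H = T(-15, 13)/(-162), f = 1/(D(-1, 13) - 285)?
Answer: -385/6156 ≈ -0.062541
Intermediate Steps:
T(o, Y) = 5 - Y
D(b, P) = -1/b + 17*P + P*b (D(b, P) = (P*b + 17*P) - 1/b = (17*P + P*b) - 1/b = -1/b + 17*P + P*b)
f = -1/76 (f = 1/((-1 + 13*(-1)*(17 - 1))/(-1) - 285) = 1/(-(-1 + 13*(-1)*16) - 285) = 1/(-(-1 - 208) - 285) = 1/(-1*(-209) - 285) = 1/(209 - 285) = 1/(-76) = -1/76 ≈ -0.013158)
H = 4/81 (H = (5 - 1*13)/(-162) = (5 - 13)*(-1/162) = -8*(-1/162) = 4/81 ≈ 0.049383)
f - H = -1/76 - 1*4/81 = -1/76 - 4/81 = -385/6156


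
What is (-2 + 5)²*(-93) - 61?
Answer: -898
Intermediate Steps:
(-2 + 5)²*(-93) - 61 = 3²*(-93) - 61 = 9*(-93) - 61 = -837 - 61 = -898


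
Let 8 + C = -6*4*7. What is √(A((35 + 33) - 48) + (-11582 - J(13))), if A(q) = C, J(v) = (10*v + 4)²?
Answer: I*√29714 ≈ 172.38*I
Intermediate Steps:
J(v) = (4 + 10*v)²
C = -176 (C = -8 - 6*4*7 = -8 - 24*7 = -8 - 168 = -176)
A(q) = -176
√(A((35 + 33) - 48) + (-11582 - J(13))) = √(-176 + (-11582 - 4*(2 + 5*13)²)) = √(-176 + (-11582 - 4*(2 + 65)²)) = √(-176 + (-11582 - 4*67²)) = √(-176 + (-11582 - 4*4489)) = √(-176 + (-11582 - 1*17956)) = √(-176 + (-11582 - 17956)) = √(-176 - 29538) = √(-29714) = I*√29714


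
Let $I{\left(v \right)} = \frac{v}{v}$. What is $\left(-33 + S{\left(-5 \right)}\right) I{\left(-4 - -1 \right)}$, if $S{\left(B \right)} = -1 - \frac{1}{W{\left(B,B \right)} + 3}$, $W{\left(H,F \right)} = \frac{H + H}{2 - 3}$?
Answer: $- \frac{443}{13} \approx -34.077$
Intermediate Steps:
$I{\left(v \right)} = 1$
$W{\left(H,F \right)} = - 2 H$ ($W{\left(H,F \right)} = \frac{2 H}{-1} = 2 H \left(-1\right) = - 2 H$)
$S{\left(B \right)} = -1 - \frac{1}{3 - 2 B}$ ($S{\left(B \right)} = -1 - \frac{1}{- 2 B + 3} = -1 - \frac{1}{3 - 2 B}$)
$\left(-33 + S{\left(-5 \right)}\right) I{\left(-4 - -1 \right)} = \left(-33 + \frac{2 \left(2 - -5\right)}{-3 + 2 \left(-5\right)}\right) 1 = \left(-33 + \frac{2 \left(2 + 5\right)}{-3 - 10}\right) 1 = \left(-33 + 2 \frac{1}{-13} \cdot 7\right) 1 = \left(-33 + 2 \left(- \frac{1}{13}\right) 7\right) 1 = \left(-33 - \frac{14}{13}\right) 1 = \left(- \frac{443}{13}\right) 1 = - \frac{443}{13}$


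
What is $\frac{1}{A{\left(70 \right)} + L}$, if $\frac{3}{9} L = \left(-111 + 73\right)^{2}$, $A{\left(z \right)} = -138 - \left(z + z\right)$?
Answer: $\frac{1}{4054} \approx 0.00024667$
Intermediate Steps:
$A{\left(z \right)} = -138 - 2 z$
$L = 4332$ ($L = 3 \left(-111 + 73\right)^{2} = 3 \left(-38\right)^{2} = 3 \cdot 1444 = 4332$)
$\frac{1}{A{\left(70 \right)} + L} = \frac{1}{\left(-138 - 140\right) + 4332} = \frac{1}{-278 + 4332} = \frac{1}{4054}$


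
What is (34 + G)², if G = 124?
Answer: 24964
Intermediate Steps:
(34 + G)² = (34 + 124)² = 158² = 24964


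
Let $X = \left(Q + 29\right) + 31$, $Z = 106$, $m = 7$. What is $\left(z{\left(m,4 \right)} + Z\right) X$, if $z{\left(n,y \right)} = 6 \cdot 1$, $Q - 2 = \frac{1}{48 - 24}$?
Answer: $\frac{20846}{3} \approx 6948.7$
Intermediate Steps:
$Q = \frac{49}{24}$ ($Q = 2 + \frac{1}{48 - 24} = 2 + \frac{1}{24} = \frac{49}{24} \approx 2.0417$)
$z{\left(n,y \right)} = 6$
$X = \frac{1489}{24}$ ($X = \left(\frac{49}{24} + 29\right) + 31 = \frac{745}{24} + 31 = \frac{1489}{24} \approx 62.042$)
$\left(z{\left(m,4 \right)} + Z\right) X = \left(6 + 106\right) \frac{1489}{24} = 112 \cdot \frac{1489}{24} = \frac{20846}{3}$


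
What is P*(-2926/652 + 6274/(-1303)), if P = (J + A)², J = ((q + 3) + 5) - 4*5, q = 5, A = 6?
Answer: -3951613/424778 ≈ -9.3028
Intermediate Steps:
J = -7 (J = ((5 + 3) + 5) - 4*5 = (8 + 5) - 20 = 13 - 20 = -7)
P = 1 (P = (-7 + 6)² = (-1)² = 1)
P*(-2926/652 + 6274/(-1303)) = 1*(-2926/652 + 6274/(-1303)) = 1*(-2926*1/652 + 6274*(-1/1303)) = 1*(-1463/326 - 6274/1303) = 1*(-3951613/424778) = -3951613/424778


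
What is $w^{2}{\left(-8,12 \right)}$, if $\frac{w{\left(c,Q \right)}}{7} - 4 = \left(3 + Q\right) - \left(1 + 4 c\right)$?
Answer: $122500$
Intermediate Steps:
$w{\left(c,Q \right)} = 42 - 28 c + 7 Q$ ($w{\left(c,Q \right)} = 28 + 7 \left(\left(3 + Q\right) - \left(1 + 4 c\right)\right) = 28 + 7 \left(2 + Q - 4 c\right) = 28 + \left(14 - 28 c + 7 Q\right) = 42 - 28 c + 7 Q$)
$w^{2}{\left(-8,12 \right)} = \left(42 - -224 + 7 \cdot 12\right)^{2} = \left(42 + 224 + 84\right)^{2} = 350^{2} = 122500$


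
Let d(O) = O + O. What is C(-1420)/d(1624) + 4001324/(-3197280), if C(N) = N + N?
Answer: -344946493/162261960 ≈ -2.1259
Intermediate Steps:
C(N) = 2*N
d(O) = 2*O
C(-1420)/d(1624) + 4001324/(-3197280) = (2*(-1420))/((2*1624)) + 4001324/(-3197280) = -2840/3248 + 4001324*(-1/3197280) = -2840*1/3248 - 1000331/799320 = -355/406 - 1000331/799320 = -344946493/162261960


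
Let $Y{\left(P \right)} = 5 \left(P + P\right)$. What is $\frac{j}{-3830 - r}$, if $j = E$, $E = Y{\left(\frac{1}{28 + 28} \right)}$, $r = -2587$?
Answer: $- \frac{5}{34804} \approx -0.00014366$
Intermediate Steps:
$Y{\left(P \right)} = 10 P$ ($Y{\left(P \right)} = 5 \cdot 2 P = 10 P$)
$E = \frac{5}{28}$ ($E = \frac{10}{28 + 28} = \frac{10}{56} = 10 \cdot \frac{1}{56} = \frac{5}{28} \approx 0.17857$)
$j = \frac{5}{28} \approx 0.17857$
$\frac{j}{-3830 - r} = \frac{5}{28 \left(-3830 - -2587\right)} = \frac{5}{28 \left(-3830 + 2587\right)} = \frac{5}{28 \left(-1243\right)} = \frac{5}{28} \left(- \frac{1}{1243}\right) = - \frac{5}{34804}$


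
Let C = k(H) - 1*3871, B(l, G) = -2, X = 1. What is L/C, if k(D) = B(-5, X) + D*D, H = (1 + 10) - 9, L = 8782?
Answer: -8782/3869 ≈ -2.2698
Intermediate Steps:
H = 2 (H = 11 - 9 = 2)
k(D) = -2 + D**2 (k(D) = -2 + D*D = -2 + D**2)
C = -3869 (C = (-2 + 2**2) - 1*3871 = (-2 + 4) - 3871 = 2 - 3871 = -3869)
L/C = 8782/(-3869) = 8782*(-1/3869) = -8782/3869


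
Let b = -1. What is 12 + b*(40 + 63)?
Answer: -91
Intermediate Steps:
12 + b*(40 + 63) = 12 - (40 + 63) = 12 - 1*103 = 12 - 103 = -91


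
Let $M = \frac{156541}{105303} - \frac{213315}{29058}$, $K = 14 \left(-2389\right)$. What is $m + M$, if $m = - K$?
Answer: $\frac{3100706666089}{92724078} \approx 33440.0$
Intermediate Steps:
$K = -33446$
$M = - \frac{542846699}{92724078}$ ($M = 156541 \cdot \frac{1}{105303} - \frac{71105}{9686} = \frac{14231}{9573} - \frac{71105}{9686} = - \frac{542846699}{92724078} \approx -5.8544$)
$m = 33446$ ($m = \left(-1\right) \left(-33446\right) = 33446$)
$m + M = 33446 - \frac{542846699}{92724078} = \frac{3100706666089}{92724078}$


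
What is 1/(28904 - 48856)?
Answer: -1/19952 ≈ -5.0120e-5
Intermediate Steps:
1/(28904 - 48856) = 1/(-19952) = -1/19952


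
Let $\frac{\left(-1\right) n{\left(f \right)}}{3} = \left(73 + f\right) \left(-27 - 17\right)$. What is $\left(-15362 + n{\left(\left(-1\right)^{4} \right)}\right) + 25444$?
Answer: $19850$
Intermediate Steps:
$n{\left(f \right)} = 9636 + 132 f$ ($n{\left(f \right)} = - 3 \left(73 + f\right) \left(-27 - 17\right) = - 3 \left(73 + f\right) \left(-44\right) = - 3 \left(-3212 - 44 f\right) = 9636 + 132 f$)
$\left(-15362 + n{\left(\left(-1\right)^{4} \right)}\right) + 25444 = \left(-15362 + \left(9636 + 132 \left(-1\right)^{4}\right)\right) + 25444 = \left(-15362 + \left(9636 + 132 \cdot 1\right)\right) + 25444 = \left(-15362 + \left(9636 + 132\right)\right) + 25444 = \left(-15362 + 9768\right) + 25444 = -5594 + 25444 = 19850$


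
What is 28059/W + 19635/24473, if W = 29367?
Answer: 421102984/239566197 ≈ 1.7578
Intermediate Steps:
28059/W + 19635/24473 = 28059/29367 + 19635/24473 = 28059*(1/29367) + 19635*(1/24473) = 9353/9789 + 19635/24473 = 421102984/239566197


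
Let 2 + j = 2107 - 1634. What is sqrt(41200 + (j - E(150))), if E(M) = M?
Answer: sqrt(41521) ≈ 203.77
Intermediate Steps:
j = 471 (j = -2 + (2107 - 1634) = -2 + 473 = 471)
sqrt(41200 + (j - E(150))) = sqrt(41200 + (471 - 1*150)) = sqrt(41200 + (471 - 150)) = sqrt(41200 + 321) = sqrt(41521)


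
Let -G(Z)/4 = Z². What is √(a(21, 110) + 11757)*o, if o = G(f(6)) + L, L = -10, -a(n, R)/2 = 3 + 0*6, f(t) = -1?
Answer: -14*√11751 ≈ -1517.6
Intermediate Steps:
a(n, R) = -6 (a(n, R) = -2*(3 + 0*6) = -2*(3 + 0) = -2*3 = -6)
G(Z) = -4*Z²
o = -14 (o = -4*(-1)² - 10 = -4*1 - 10 = -4 - 10 = -14)
√(a(21, 110) + 11757)*o = √(-6 + 11757)*(-14) = √11751*(-14) = -14*√11751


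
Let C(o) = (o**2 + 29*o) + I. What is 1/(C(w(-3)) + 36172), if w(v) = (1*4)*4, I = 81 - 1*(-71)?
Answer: 1/37044 ≈ 2.6995e-5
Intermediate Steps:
I = 152 (I = 81 + 71 = 152)
w(v) = 16 (w(v) = 4*4 = 16)
C(o) = 152 + o**2 + 29*o (C(o) = (o**2 + 29*o) + 152 = 152 + o**2 + 29*o)
1/(C(w(-3)) + 36172) = 1/((152 + 16**2 + 29*16) + 36172) = 1/((152 + 256 + 464) + 36172) = 1/(872 + 36172) = 1/37044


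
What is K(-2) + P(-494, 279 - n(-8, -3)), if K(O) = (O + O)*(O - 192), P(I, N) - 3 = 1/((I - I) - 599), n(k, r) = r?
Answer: 466620/599 ≈ 779.00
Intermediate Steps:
P(I, N) = 1796/599 (P(I, N) = 3 + 1/((I - I) - 599) = 3 + 1/(0 - 599) = 3 + 1/(-599) = 3 - 1/599 = 1796/599)
K(O) = 2*O*(-192 + O) (K(O) = (2*O)*(-192 + O) = 2*O*(-192 + O))
K(-2) + P(-494, 279 - n(-8, -3)) = 2*(-2)*(-192 - 2) + 1796/599 = 2*(-2)*(-194) + 1796/599 = 776 + 1796/599 = 466620/599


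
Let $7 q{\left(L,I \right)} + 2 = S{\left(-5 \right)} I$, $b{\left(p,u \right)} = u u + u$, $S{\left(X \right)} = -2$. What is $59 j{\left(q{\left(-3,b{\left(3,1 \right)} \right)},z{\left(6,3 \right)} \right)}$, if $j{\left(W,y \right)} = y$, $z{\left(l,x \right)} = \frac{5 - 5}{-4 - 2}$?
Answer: $0$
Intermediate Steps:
$b{\left(p,u \right)} = u + u^{2}$ ($b{\left(p,u \right)} = u^{2} + u = u + u^{2}$)
$q{\left(L,I \right)} = - \frac{2}{7} - \frac{2 I}{7}$ ($q{\left(L,I \right)} = - \frac{2}{7} + \frac{\left(-2\right) I}{7} = - \frac{2}{7} - \frac{2 I}{7}$)
$z{\left(l,x \right)} = 0$ ($z{\left(l,x \right)} = \frac{0}{-6} = 0 \left(- \frac{1}{6}\right) = 0$)
$59 j{\left(q{\left(-3,b{\left(3,1 \right)} \right)},z{\left(6,3 \right)} \right)} = 59 \cdot 0 = 0$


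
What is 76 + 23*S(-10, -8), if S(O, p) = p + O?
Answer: -338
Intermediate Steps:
S(O, p) = O + p
76 + 23*S(-10, -8) = 76 + 23*(-10 - 8) = 76 + 23*(-18) = 76 - 414 = -338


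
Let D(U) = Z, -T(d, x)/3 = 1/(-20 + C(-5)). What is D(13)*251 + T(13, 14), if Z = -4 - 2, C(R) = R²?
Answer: -7533/5 ≈ -1506.6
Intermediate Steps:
Z = -6
T(d, x) = -⅗ (T(d, x) = -3/(-20 + (-5)²) = -3/(-20 + 25) = -3/5 = -3*⅕ = -⅗)
D(U) = -6
D(13)*251 + T(13, 14) = -6*251 - ⅗ = -1506 - ⅗ = -7533/5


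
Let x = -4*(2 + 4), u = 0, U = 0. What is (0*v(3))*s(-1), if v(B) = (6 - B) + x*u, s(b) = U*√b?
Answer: 0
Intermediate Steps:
s(b) = 0 (s(b) = 0*√b = 0)
x = -24 (x = -4*6 = -24)
v(B) = 6 - B (v(B) = (6 - B) - 24*0 = (6 - B) + 0 = 6 - B)
(0*v(3))*s(-1) = (0*(6 - 1*3))*0 = (0*(6 - 3))*0 = (0*3)*0 = 0*0 = 0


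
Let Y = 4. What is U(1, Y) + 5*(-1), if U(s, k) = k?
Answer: -1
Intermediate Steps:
U(1, Y) + 5*(-1) = 4 + 5*(-1) = 4 - 5 = -1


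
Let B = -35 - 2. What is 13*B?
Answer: -481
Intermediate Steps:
B = -37
13*B = 13*(-37) = -481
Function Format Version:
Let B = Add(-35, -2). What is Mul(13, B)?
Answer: -481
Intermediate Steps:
B = -37
Mul(13, B) = Mul(13, -37) = -481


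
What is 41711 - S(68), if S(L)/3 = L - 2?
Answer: 41513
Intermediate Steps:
S(L) = -6 + 3*L (S(L) = 3*(L - 2) = 3*(-2 + L) = -6 + 3*L)
41711 - S(68) = 41711 - (-6 + 3*68) = 41711 - (-6 + 204) = 41711 - 1*198 = 41711 - 198 = 41513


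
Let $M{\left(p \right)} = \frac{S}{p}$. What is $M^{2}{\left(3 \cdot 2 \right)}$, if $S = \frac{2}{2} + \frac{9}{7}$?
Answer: $\frac{64}{441} \approx 0.14512$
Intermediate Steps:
$S = \frac{16}{7}$ ($S = 2 \cdot \frac{1}{2} + 9 \cdot \frac{1}{7} = 1 + \frac{9}{7} = \frac{16}{7} \approx 2.2857$)
$M{\left(p \right)} = \frac{16}{7 p}$
$M^{2}{\left(3 \cdot 2 \right)} = \left(\frac{16}{7 \cdot 3 \cdot 2}\right)^{2} = \left(\frac{16}{7 \cdot 6}\right)^{2} = \left(\frac{16}{7} \cdot \frac{1}{6}\right)^{2} = \left(\frac{8}{21}\right)^{2} = \frac{64}{441}$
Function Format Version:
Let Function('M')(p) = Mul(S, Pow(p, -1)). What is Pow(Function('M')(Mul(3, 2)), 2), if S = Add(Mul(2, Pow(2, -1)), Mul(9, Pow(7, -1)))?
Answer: Rational(64, 441) ≈ 0.14512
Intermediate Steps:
S = Rational(16, 7) (S = Add(Mul(2, Rational(1, 2)), Mul(9, Rational(1, 7))) = Add(1, Rational(9, 7)) = Rational(16, 7) ≈ 2.2857)
Function('M')(p) = Mul(Rational(16, 7), Pow(p, -1))
Pow(Function('M')(Mul(3, 2)), 2) = Pow(Mul(Rational(16, 7), Pow(Mul(3, 2), -1)), 2) = Pow(Mul(Rational(16, 7), Pow(6, -1)), 2) = Pow(Mul(Rational(16, 7), Rational(1, 6)), 2) = Pow(Rational(8, 21), 2) = Rational(64, 441)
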